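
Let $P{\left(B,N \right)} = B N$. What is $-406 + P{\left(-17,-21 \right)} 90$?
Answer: $31724$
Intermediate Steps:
$-406 + P{\left(-17,-21 \right)} 90 = -406 + \left(-17\right) \left(-21\right) 90 = -406 + 357 \cdot 90 = -406 + 32130 = 31724$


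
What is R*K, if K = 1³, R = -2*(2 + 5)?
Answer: -14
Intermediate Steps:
R = -14 (R = -2*7 = -14)
K = 1
R*K = -14*1 = -14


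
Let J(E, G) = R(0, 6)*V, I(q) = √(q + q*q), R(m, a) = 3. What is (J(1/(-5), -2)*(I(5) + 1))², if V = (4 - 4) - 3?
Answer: 2511 + 162*√30 ≈ 3398.3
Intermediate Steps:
I(q) = √(q + q²)
V = -3 (V = 0 - 3 = -3)
J(E, G) = -9 (J(E, G) = 3*(-3) = -9)
(J(1/(-5), -2)*(I(5) + 1))² = (-9*(√(5*(1 + 5)) + 1))² = (-9*(√(5*6) + 1))² = (-9*(√30 + 1))² = (-9*(1 + √30))² = (-9 - 9*√30)²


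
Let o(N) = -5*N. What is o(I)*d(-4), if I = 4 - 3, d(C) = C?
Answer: 20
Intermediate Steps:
I = 1
o(I)*d(-4) = -5*1*(-4) = -5*(-4) = 20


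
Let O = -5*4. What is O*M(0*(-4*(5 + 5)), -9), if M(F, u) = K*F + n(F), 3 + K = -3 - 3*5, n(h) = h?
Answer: 0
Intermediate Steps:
K = -21 (K = -3 + (-3 - 3*5) = -3 + (-3 - 15) = -3 - 18 = -21)
M(F, u) = -20*F (M(F, u) = -21*F + F = -20*F)
O = -20
O*M(0*(-4*(5 + 5)), -9) = -(-400)*0*(-4*(5 + 5)) = -(-400)*0*(-4*10) = -(-400)*0*(-40) = -(-400)*0 = -20*0 = 0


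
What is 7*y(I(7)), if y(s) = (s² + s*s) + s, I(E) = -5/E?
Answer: 15/7 ≈ 2.1429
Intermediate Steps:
y(s) = s + 2*s² (y(s) = (s² + s²) + s = 2*s² + s = s + 2*s²)
7*y(I(7)) = 7*((-5/7)*(1 + 2*(-5/7))) = 7*((-5*⅐)*(1 + 2*(-5*⅐))) = 7*(-5*(1 + 2*(-5/7))/7) = 7*(-5*(1 - 10/7)/7) = 7*(-5/7*(-3/7)) = 7*(15/49) = 15/7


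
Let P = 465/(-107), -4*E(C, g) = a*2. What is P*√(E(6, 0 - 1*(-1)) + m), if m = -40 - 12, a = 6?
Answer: -465*I*√55/107 ≈ -32.229*I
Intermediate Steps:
m = -52
E(C, g) = -3 (E(C, g) = -3*2/2 = -¼*12 = -3)
P = -465/107 (P = 465*(-1/107) = -465/107 ≈ -4.3458)
P*√(E(6, 0 - 1*(-1)) + m) = -465*√(-3 - 52)/107 = -465*I*√55/107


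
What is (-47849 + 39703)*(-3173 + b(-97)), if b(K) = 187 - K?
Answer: 23533794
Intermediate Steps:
(-47849 + 39703)*(-3173 + b(-97)) = (-47849 + 39703)*(-3173 + (187 - 1*(-97))) = -8146*(-3173 + (187 + 97)) = -8146*(-3173 + 284) = -8146*(-2889) = 23533794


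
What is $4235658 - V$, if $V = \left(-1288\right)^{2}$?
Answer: $2576714$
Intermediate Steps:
$V = 1658944$
$4235658 - V = 4235658 - 1658944 = 2576714$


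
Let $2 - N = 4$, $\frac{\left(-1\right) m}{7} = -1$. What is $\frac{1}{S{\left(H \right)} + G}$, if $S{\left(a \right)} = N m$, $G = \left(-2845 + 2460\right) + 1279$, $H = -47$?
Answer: $\frac{1}{880} \approx 0.0011364$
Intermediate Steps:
$m = 7$ ($m = \left(-7\right) \left(-1\right) = 7$)
$G = 894$ ($G = -385 + 1279 = 894$)
$N = -2$ ($N = 2 - 4 = -2$)
$S{\left(a \right)} = -14$ ($S{\left(a \right)} = \left(-2\right) 7 = -14$)
$\frac{1}{S{\left(H \right)} + G} = \frac{1}{-14 + 894} = \frac{1}{880}$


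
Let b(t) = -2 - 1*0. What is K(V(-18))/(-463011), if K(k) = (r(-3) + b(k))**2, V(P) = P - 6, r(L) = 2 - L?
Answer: -3/154337 ≈ -1.9438e-5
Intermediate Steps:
b(t) = -2 (b(t) = -2 + 0 = -2)
V(P) = -6 + P
K(k) = 9 (K(k) = ((2 - 1*(-3)) - 2)**2 = ((2 + 3) - 2)**2 = (5 - 2)**2 = 3**2 = 9)
K(V(-18))/(-463011) = 9/(-463011) = 9*(-1/463011) = -3/154337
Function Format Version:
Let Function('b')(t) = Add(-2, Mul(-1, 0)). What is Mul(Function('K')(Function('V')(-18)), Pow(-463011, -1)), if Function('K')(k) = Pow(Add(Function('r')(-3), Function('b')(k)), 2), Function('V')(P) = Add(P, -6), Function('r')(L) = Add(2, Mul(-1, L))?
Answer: Rational(-3, 154337) ≈ -1.9438e-5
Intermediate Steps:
Function('b')(t) = -2 (Function('b')(t) = Add(-2, 0) = -2)
Function('V')(P) = Add(-6, P)
Function('K')(k) = 9 (Function('K')(k) = Pow(Add(Add(2, Mul(-1, -3)), -2), 2) = Pow(Add(Add(2, 3), -2), 2) = Pow(Add(5, -2), 2) = Pow(3, 2) = 9)
Mul(Function('K')(Function('V')(-18)), Pow(-463011, -1)) = Mul(9, Pow(-463011, -1)) = Mul(9, Rational(-1, 463011)) = Rational(-3, 154337)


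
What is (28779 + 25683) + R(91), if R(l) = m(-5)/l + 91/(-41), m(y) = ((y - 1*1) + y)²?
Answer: 203194402/3731 ≈ 54461.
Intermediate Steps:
m(y) = (-1 + 2*y)² (m(y) = ((y - 1) + y)² = ((-1 + y) + y)² = (-1 + 2*y)²)
R(l) = -91/41 + 121/l (R(l) = (-1 + 2*(-5))²/l + 91/(-41) = (-1 - 10)²/l + 91*(-1/41) = (-11)²/l - 91/41 = 121/l - 91/41 = -91/41 + 121/l)
(28779 + 25683) + R(91) = (28779 + 25683) + (-91/41 + 121/91) = 54462 + (-91/41 + 121*(1/91)) = 54462 + (-91/41 + 121/91) = 54462 - 3320/3731 = 203194402/3731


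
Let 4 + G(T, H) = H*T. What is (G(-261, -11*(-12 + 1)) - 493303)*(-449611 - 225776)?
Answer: 354502531656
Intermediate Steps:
G(T, H) = -4 + H*T
(G(-261, -11*(-12 + 1)) - 493303)*(-449611 - 225776) = ((-4 - 11*(-12 + 1)*(-261)) - 493303)*(-449611 - 225776) = ((-4 - 11*(-11)*(-261)) - 493303)*(-675387) = ((-4 + 121*(-261)) - 493303)*(-675387) = ((-4 - 31581) - 493303)*(-675387) = (-31585 - 493303)*(-675387) = -524888*(-675387) = 354502531656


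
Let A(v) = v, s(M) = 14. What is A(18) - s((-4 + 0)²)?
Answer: 4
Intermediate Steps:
A(18) - s((-4 + 0)²) = 18 - 1*14 = 18 - 14 = 4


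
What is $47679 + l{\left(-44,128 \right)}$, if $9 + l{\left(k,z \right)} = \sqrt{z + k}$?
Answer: $47670 + 2 \sqrt{21} \approx 47679.0$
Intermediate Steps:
$l{\left(k,z \right)} = -9 + \sqrt{k + z}$ ($l{\left(k,z \right)} = -9 + \sqrt{z + k} = -9 + \sqrt{k + z}$)
$47679 + l{\left(-44,128 \right)} = 47679 - \left(9 - \sqrt{-44 + 128}\right) = 47679 - \left(9 - \sqrt{84}\right) = 47679 - \left(9 - 2 \sqrt{21}\right) = 47670 + 2 \sqrt{21}$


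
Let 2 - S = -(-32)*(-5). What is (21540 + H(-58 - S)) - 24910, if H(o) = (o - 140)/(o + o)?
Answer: -37061/11 ≈ -3369.2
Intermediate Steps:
S = 162 (S = 2 - (-16)*(-2*(-5)) = 2 - (-16)*10 = 2 - 1*(-160) = 2 + 160 = 162)
H(o) = (-140 + o)/(2*o) (H(o) = (-140 + o)/((2*o)) = (-140 + o)*(1/(2*o)) = (-140 + o)/(2*o))
(21540 + H(-58 - S)) - 24910 = (21540 + (-140 + (-58 - 1*162))/(2*(-58 - 1*162))) - 24910 = (21540 + (-140 + (-58 - 162))/(2*(-58 - 162))) - 24910 = (21540 + (1/2)*(-140 - 220)/(-220)) - 24910 = (21540 + (1/2)*(-1/220)*(-360)) - 24910 = (21540 + 9/11) - 24910 = 236949/11 - 24910 = -37061/11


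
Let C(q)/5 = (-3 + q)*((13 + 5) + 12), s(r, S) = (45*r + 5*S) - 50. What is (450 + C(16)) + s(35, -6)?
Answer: 3895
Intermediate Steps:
s(r, S) = -50 + 5*S + 45*r (s(r, S) = (5*S + 45*r) - 50 = -50 + 5*S + 45*r)
C(q) = -450 + 150*q (C(q) = 5*((-3 + q)*((13 + 5) + 12)) = 5*((-3 + q)*(18 + 12)) = 5*((-3 + q)*30) = 5*(-90 + 30*q) = -450 + 150*q)
(450 + C(16)) + s(35, -6) = (450 + (-450 + 150*16)) + (-50 + 5*(-6) + 45*35) = (450 + (-450 + 2400)) + (-50 - 30 + 1575) = (450 + 1950) + 1495 = 2400 + 1495 = 3895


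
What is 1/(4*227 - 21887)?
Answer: -1/20979 ≈ -4.7667e-5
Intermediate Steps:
1/(4*227 - 21887) = 1/(908 - 21887) = 1/(-20979) = -1/20979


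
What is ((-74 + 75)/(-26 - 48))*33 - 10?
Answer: -773/74 ≈ -10.446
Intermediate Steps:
((-74 + 75)/(-26 - 48))*33 - 10 = (1/(-74))*33 - 10 = (1*(-1/74))*33 - 10 = -1/74*33 - 10 = -33/74 - 10 = -773/74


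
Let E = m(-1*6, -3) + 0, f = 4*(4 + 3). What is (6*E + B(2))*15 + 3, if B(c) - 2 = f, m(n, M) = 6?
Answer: 993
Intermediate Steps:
f = 28 (f = 4*7 = 28)
E = 6 (E = 6 + 0 = 6)
B(c) = 30 (B(c) = 2 + 28 = 30)
(6*E + B(2))*15 + 3 = (6*6 + 30)*15 + 3 = (36 + 30)*15 + 3 = 66*15 + 3 = 990 + 3 = 993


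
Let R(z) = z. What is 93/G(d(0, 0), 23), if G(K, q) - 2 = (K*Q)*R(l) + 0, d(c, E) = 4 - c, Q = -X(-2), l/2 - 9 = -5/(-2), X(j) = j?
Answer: ½ ≈ 0.50000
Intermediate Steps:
l = 23 (l = 18 + 2*(-5/(-2)) = 18 + 2*(-5*(-½)) = 18 + 2*(5/2) = 18 + 5 = 23)
Q = 2 (Q = -1*(-2) = 2)
G(K, q) = 2 + 46*K (G(K, q) = 2 + ((K*2)*23 + 0) = 2 + ((2*K)*23 + 0) = 2 + (46*K + 0) = 2 + 46*K)
93/G(d(0, 0), 23) = 93/(2 + 46*(4 - 1*0)) = 93/(2 + 46*(4 + 0)) = 93/(2 + 46*4) = 93/(2 + 184) = 93/186 = 93*(1/186) = ½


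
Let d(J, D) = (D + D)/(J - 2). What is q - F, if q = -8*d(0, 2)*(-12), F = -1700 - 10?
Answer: 1518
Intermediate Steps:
d(J, D) = 2*D/(-2 + J) (d(J, D) = (2*D)/(-2 + J) = 2*D/(-2 + J))
F = -1710
q = -192 (q = -16*2/(-2 + 0)*(-12) = -16*2/(-2)*(-12) = -16*2*(-1)/2*(-12) = -8*(-2)*(-12) = 16*(-12) = -192)
q - F = -192 - 1*(-1710) = -192 + 1710 = 1518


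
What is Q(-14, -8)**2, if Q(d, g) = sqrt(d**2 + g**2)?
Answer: 260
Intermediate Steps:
Q(-14, -8)**2 = (sqrt((-14)**2 + (-8)**2))**2 = (sqrt(196 + 64))**2 = (sqrt(260))**2 = (2*sqrt(65))**2 = 260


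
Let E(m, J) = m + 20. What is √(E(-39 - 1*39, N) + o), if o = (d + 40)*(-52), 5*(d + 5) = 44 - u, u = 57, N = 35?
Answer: I*√43570/5 ≈ 41.747*I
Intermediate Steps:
E(m, J) = 20 + m
d = -38/5 (d = -5 + (44 - 1*57)/5 = -5 + (44 - 57)/5 = -5 + (⅕)*(-13) = -5 - 13/5 = -38/5 ≈ -7.6000)
o = -8424/5 (o = (-38/5 + 40)*(-52) = (162/5)*(-52) = -8424/5 ≈ -1684.8)
√(E(-39 - 1*39, N) + o) = √((20 + (-39 - 1*39)) - 8424/5) = √((20 + (-39 - 39)) - 8424/5) = √((20 - 78) - 8424/5) = √(-58 - 8424/5) = √(-8714/5) = I*√43570/5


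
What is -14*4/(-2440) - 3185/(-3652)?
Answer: 996989/1113860 ≈ 0.89508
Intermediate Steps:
-14*4/(-2440) - 3185/(-3652) = -56*(-1/2440) - 3185*(-1/3652) = 7/305 + 3185/3652 = 996989/1113860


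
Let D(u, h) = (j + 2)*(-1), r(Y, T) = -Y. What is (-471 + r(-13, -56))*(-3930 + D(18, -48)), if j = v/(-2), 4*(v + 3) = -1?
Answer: 7206401/4 ≈ 1.8016e+6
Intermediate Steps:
v = -13/4 (v = -3 + (¼)*(-1) = -3 - ¼ = -13/4 ≈ -3.2500)
j = 13/8 (j = -13/4/(-2) = -13/4*(-½) = 13/8 ≈ 1.6250)
D(u, h) = -29/8 (D(u, h) = (13/8 + 2)*(-1) = (29/8)*(-1) = -29/8)
(-471 + r(-13, -56))*(-3930 + D(18, -48)) = (-471 - 1*(-13))*(-3930 - 29/8) = (-471 + 13)*(-31469/8) = -458*(-31469/8) = 7206401/4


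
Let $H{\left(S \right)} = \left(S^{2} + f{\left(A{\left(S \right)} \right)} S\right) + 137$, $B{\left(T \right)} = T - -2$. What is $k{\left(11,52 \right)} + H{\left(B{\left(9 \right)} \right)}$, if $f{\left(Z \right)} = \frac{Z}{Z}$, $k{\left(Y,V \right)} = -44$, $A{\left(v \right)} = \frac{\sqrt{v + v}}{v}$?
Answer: $225$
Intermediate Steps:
$B{\left(T \right)} = 2 + T$ ($B{\left(T \right)} = T + 2 = 2 + T$)
$A{\left(v \right)} = \frac{\sqrt{2}}{\sqrt{v}}$ ($A{\left(v \right)} = \frac{\sqrt{2 v}}{v} = \frac{\sqrt{2} \sqrt{v}}{v} = \frac{\sqrt{2}}{\sqrt{v}}$)
$f{\left(Z \right)} = 1$
$H{\left(S \right)} = 137 + S + S^{2}$ ($H{\left(S \right)} = \left(S^{2} + 1 S\right) + 137 = \left(S^{2} + S\right) + 137 = \left(S + S^{2}\right) + 137 = 137 + S + S^{2}$)
$k{\left(11,52 \right)} + H{\left(B{\left(9 \right)} \right)} = -44 + \left(137 + \left(2 + 9\right) + \left(2 + 9\right)^{2}\right) = -44 + \left(137 + 11 + 11^{2}\right) = -44 + \left(137 + 11 + 121\right) = -44 + 269 = 225$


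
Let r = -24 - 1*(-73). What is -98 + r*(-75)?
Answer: -3773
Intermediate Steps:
r = 49 (r = -24 + 73 = 49)
-98 + r*(-75) = -98 + 49*(-75) = -98 - 3675 = -3773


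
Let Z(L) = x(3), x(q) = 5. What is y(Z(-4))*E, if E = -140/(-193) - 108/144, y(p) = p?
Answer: -95/772 ≈ -0.12306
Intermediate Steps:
Z(L) = 5
E = -19/772 (E = -140*(-1/193) - 108*1/144 = 140/193 - ¾ = -19/772 ≈ -0.024611)
y(Z(-4))*E = 5*(-19/772) = -95/772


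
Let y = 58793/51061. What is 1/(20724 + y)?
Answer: 51061/1058246957 ≈ 4.8251e-5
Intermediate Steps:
y = 58793/51061 (y = 58793*(1/51061) = 58793/51061 ≈ 1.1514)
1/(20724 + y) = 1/(20724 + 58793/51061) = 1/(1058246957/51061) = 51061/1058246957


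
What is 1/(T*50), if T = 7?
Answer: 1/350 ≈ 0.0028571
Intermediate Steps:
1/(T*50) = 1/(7*50) = 1/350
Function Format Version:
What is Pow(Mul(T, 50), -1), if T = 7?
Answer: Rational(1, 350) ≈ 0.0028571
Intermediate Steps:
Pow(Mul(T, 50), -1) = Pow(Mul(7, 50), -1) = Pow(350, -1) = Rational(1, 350)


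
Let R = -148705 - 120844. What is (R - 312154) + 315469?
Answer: -266234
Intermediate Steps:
R = -269549
(R - 312154) + 315469 = (-269549 - 312154) + 315469 = -581703 + 315469 = -266234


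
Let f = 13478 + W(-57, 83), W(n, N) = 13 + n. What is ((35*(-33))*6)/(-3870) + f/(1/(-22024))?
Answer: -12722427811/43 ≈ -2.9587e+8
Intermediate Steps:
f = 13434 (f = 13478 + (13 - 57) = 13478 - 44 = 13434)
((35*(-33))*6)/(-3870) + f/(1/(-22024)) = ((35*(-33))*6)/(-3870) + 13434/(1/(-22024)) = -1155*6*(-1/3870) + 13434/(-1/22024) = -6930*(-1/3870) + 13434*(-22024) = 77/43 - 295870416 = -12722427811/43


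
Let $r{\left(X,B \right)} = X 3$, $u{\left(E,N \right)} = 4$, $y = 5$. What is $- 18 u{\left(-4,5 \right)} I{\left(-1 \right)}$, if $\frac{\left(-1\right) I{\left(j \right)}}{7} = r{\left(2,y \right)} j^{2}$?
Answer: $3024$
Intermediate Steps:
$r{\left(X,B \right)} = 3 X$
$I{\left(j \right)} = - 42 j^{2}$ ($I{\left(j \right)} = - 7 \cdot 3 \cdot 2 j^{2} = - 7 \cdot 6 j^{2} = - 42 j^{2}$)
$- 18 u{\left(-4,5 \right)} I{\left(-1 \right)} = \left(-18\right) 4 \left(- 42 \left(-1\right)^{2}\right) = - 72 \left(\left(-42\right) 1\right) = \left(-72\right) \left(-42\right) = 3024$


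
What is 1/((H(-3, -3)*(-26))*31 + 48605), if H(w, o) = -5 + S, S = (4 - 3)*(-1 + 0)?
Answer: 1/53441 ≈ 1.8712e-5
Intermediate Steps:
S = -1 (S = 1*(-1) = -1)
H(w, o) = -6 (H(w, o) = -5 - 1 = -6)
1/((H(-3, -3)*(-26))*31 + 48605) = 1/(-6*(-26)*31 + 48605) = 1/(156*31 + 48605) = 1/(4836 + 48605) = 1/53441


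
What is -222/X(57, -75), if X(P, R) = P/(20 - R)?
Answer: -370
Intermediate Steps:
-222/X(57, -75) = -222/((-1*57/(-20 - 75))) = -222/((-1*57/(-95))) = -222/((-1*57*(-1/95))) = -222/3/5 = -222*5/3 = -370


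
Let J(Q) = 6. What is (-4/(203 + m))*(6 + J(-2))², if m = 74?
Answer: -576/277 ≈ -2.0794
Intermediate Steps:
(-4/(203 + m))*(6 + J(-2))² = (-4/(203 + 74))*(6 + 6)² = (-4/277)*12² = ((1/277)*(-4))*144 = -4/277*144 = -576/277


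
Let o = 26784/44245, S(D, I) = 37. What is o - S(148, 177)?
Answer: -1610281/44245 ≈ -36.395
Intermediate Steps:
o = 26784/44245 (o = 26784*(1/44245) = 26784/44245 ≈ 0.60536)
o - S(148, 177) = 26784/44245 - 1*37 = 26784/44245 - 37 = -1610281/44245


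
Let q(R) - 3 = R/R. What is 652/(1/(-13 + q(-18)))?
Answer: -5868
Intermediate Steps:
q(R) = 4 (q(R) = 3 + R/R = 3 + 1 = 4)
652/(1/(-13 + q(-18))) = 652/(1/(-13 + 4)) = 652/(1/(-9)) = 652/(-⅑) = 652*(-9) = -5868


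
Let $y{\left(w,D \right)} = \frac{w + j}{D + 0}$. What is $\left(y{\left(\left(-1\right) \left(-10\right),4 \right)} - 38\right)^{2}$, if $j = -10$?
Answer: $1444$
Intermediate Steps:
$y{\left(w,D \right)} = \frac{-10 + w}{D}$ ($y{\left(w,D \right)} = \frac{w - 10}{D + 0} = \frac{-10 + w}{D}$)
$\left(y{\left(\left(-1\right) \left(-10\right),4 \right)} - 38\right)^{2} = \left(\frac{-10 - -10}{4} - 38\right)^{2} = \left(\frac{-10 + 10}{4} - 38\right)^{2} = \left(\frac{1}{4} \cdot 0 - 38\right)^{2} = \left(0 - 38\right)^{2} = \left(-38\right)^{2} = 1444$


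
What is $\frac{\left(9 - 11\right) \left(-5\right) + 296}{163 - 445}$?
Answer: $- \frac{51}{47} \approx -1.0851$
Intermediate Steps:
$\frac{\left(9 - 11\right) \left(-5\right) + 296}{163 - 445} = \frac{\left(-2\right) \left(-5\right) + 296}{-282} = \left(10 + 296\right) \left(- \frac{1}{282}\right) = 306 \left(- \frac{1}{282}\right) = - \frac{51}{47}$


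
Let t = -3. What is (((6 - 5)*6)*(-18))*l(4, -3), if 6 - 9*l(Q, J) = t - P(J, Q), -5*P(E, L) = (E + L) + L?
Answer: -96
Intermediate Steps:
P(E, L) = -2*L/5 - E/5 (P(E, L) = -((E + L) + L)/5 = -(E + 2*L)/5 = -2*L/5 - E/5)
l(Q, J) = 1 - 2*Q/45 - J/45 (l(Q, J) = ⅔ - (-3 - (-2*Q/5 - J/5))/9 = ⅔ - (-3 + (J/5 + 2*Q/5))/9 = ⅔ - (-3 + J/5 + 2*Q/5)/9 = ⅔ + (⅓ - 2*Q/45 - J/45) = 1 - 2*Q/45 - J/45)
(((6 - 5)*6)*(-18))*l(4, -3) = (((6 - 5)*6)*(-18))*(1 - 2/45*4 - 1/45*(-3)) = ((1*6)*(-18))*(1 - 8/45 + 1/15) = (6*(-18))*(8/9) = -108*8/9 = -96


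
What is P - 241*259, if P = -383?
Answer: -62802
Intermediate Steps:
P - 241*259 = -383 - 241*259 = -383 - 62419 = -62802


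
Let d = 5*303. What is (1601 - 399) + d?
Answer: 2717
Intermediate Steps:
d = 1515
(1601 - 399) + d = (1601 - 399) + 1515 = 1202 + 1515 = 2717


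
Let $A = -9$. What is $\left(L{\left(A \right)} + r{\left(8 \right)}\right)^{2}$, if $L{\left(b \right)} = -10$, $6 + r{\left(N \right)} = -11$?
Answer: $729$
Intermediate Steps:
$r{\left(N \right)} = -17$ ($r{\left(N \right)} = -6 - 11 = -17$)
$\left(L{\left(A \right)} + r{\left(8 \right)}\right)^{2} = \left(-10 - 17\right)^{2} = \left(-27\right)^{2} = 729$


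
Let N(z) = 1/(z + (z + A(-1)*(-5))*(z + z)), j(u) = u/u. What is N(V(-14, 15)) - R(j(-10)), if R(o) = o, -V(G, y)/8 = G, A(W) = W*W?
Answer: -24079/24080 ≈ -0.99996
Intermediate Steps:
A(W) = W**2
V(G, y) = -8*G
j(u) = 1
N(z) = 1/(z + 2*z*(-5 + z)) (N(z) = 1/(z + (z + (-1)**2*(-5))*(z + z)) = 1/(z + (z + 1*(-5))*(2*z)) = 1/(z + (z - 5)*(2*z)) = 1/(z + (-5 + z)*(2*z)) = 1/(z + 2*z*(-5 + z)))
N(V(-14, 15)) - R(j(-10)) = 1/(((-8*(-14)))*(-9 + 2*(-8*(-14)))) - 1*1 = 1/(112*(-9 + 2*112)) - 1 = 1/(112*(-9 + 224)) - 1 = (1/112)/215 - 1 = (1/112)*(1/215) - 1 = 1/24080 - 1 = -24079/24080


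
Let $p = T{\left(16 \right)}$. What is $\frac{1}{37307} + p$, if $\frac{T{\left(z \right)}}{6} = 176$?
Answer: $\frac{39396193}{37307} \approx 1056.0$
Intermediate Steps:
$T{\left(z \right)} = 1056$ ($T{\left(z \right)} = 6 \cdot 176 = 1056$)
$p = 1056$
$\frac{1}{37307} + p = \frac{1}{37307} + 1056 = \frac{39396193}{37307}$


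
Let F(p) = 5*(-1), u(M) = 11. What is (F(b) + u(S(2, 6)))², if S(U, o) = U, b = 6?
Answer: 36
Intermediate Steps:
F(p) = -5
(F(b) + u(S(2, 6)))² = (-5 + 11)² = 6² = 36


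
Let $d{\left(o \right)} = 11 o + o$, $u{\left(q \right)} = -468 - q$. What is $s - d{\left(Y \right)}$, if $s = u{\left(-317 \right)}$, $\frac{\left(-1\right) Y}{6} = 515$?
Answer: $36929$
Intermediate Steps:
$Y = -3090$ ($Y = \left(-6\right) 515 = -3090$)
$s = -151$ ($s = -468 - -317 = -468 + 317 = -151$)
$d{\left(o \right)} = 12 o$
$s - d{\left(Y \right)} = -151 - 12 \left(-3090\right) = -151 - -37080 = -151 + 37080 = 36929$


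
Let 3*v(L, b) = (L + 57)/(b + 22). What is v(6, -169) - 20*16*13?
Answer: -29121/7 ≈ -4160.1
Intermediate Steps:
v(L, b) = (57 + L)/(3*(22 + b)) (v(L, b) = ((L + 57)/(b + 22))/3 = ((57 + L)/(22 + b))/3 = (57 + L)/(3*(22 + b)))
v(6, -169) - 20*16*13 = (57 + 6)/(3*(22 - 169)) - 20*16*13 = (1/3)*63/(-147) - 320*13 = (1/3)*(-1/147)*63 - 4160 = -1/7 - 4160 = -29121/7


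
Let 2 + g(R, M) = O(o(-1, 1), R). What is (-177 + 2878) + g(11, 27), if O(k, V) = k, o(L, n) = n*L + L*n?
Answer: 2697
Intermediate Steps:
o(L, n) = 2*L*n (o(L, n) = L*n + L*n = 2*L*n)
g(R, M) = -4 (g(R, M) = -2 + 2*(-1)*1 = -2 - 2 = -4)
(-177 + 2878) + g(11, 27) = (-177 + 2878) - 4 = 2701 - 4 = 2697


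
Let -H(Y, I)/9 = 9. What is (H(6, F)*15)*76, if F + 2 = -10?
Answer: -92340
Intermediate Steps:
F = -12 (F = -2 - 10 = -12)
H(Y, I) = -81 (H(Y, I) = -9*9 = -81)
(H(6, F)*15)*76 = -81*15*76 = -1215*76 = -92340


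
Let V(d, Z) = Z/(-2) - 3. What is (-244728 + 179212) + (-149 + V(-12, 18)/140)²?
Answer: -53029576/1225 ≈ -43289.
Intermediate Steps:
V(d, Z) = -3 - Z/2 (V(d, Z) = Z*(-½) - 3 = -Z/2 - 3 = -3 - Z/2)
(-244728 + 179212) + (-149 + V(-12, 18)/140)² = (-244728 + 179212) + (-149 + (-3 - ½*18)/140)² = -65516 + (-149 + (-3 - 9)*(1/140))² = -65516 + (-149 - 12*1/140)² = -65516 + (-149 - 3/35)² = -65516 + (-5218/35)² = -65516 + 27227524/1225 = -53029576/1225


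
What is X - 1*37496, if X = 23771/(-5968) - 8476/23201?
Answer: -5192432041467/138463568 ≈ -37500.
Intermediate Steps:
X = -602095739/138463568 (X = 23771*(-1/5968) - 8476*1/23201 = -23771/5968 - 8476/23201 = -602095739/138463568 ≈ -4.3484)
X - 1*37496 = -602095739/138463568 - 1*37496 = -602095739/138463568 - 37496 = -5192432041467/138463568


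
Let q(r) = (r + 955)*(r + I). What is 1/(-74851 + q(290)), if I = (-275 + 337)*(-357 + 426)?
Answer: 1/5612309 ≈ 1.7818e-7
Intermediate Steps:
I = 4278 (I = 62*69 = 4278)
q(r) = (955 + r)*(4278 + r) (q(r) = (r + 955)*(r + 4278) = (955 + r)*(4278 + r))
1/(-74851 + q(290)) = 1/(-74851 + (4085490 + 290² + 5233*290)) = 1/(-74851 + (4085490 + 84100 + 1517570)) = 1/(-74851 + 5687160) = 1/5612309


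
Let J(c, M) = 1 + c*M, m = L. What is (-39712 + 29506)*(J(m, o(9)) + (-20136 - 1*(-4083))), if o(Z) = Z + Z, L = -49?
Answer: 172828404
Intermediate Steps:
o(Z) = 2*Z
m = -49
J(c, M) = 1 + M*c
(-39712 + 29506)*(J(m, o(9)) + (-20136 - 1*(-4083))) = (-39712 + 29506)*((1 + (2*9)*(-49)) + (-20136 - 1*(-4083))) = -10206*((1 + 18*(-49)) + (-20136 + 4083)) = -10206*((1 - 882) - 16053) = -10206*(-881 - 16053) = -10206*(-16934) = 172828404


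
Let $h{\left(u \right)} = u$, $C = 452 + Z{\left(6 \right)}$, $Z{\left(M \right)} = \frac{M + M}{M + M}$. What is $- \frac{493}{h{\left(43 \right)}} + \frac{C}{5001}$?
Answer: $- \frac{815338}{71681} \approx -11.375$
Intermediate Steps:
$Z{\left(M \right)} = 1$ ($Z{\left(M \right)} = \frac{2 M}{2 M} = 2 M \frac{1}{2 M} = 1$)
$C = 453$ ($C = 452 + 1 = 453$)
$- \frac{493}{h{\left(43 \right)}} + \frac{C}{5001} = - \frac{493}{43} + \frac{453}{5001} = \left(-493\right) \frac{1}{43} + 453 \cdot \frac{1}{5001} = - \frac{493}{43} + \frac{151}{1667} = - \frac{815338}{71681}$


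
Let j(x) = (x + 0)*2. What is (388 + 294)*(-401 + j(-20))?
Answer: -300762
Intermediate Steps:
j(x) = 2*x (j(x) = x*2 = 2*x)
(388 + 294)*(-401 + j(-20)) = (388 + 294)*(-401 + 2*(-20)) = 682*(-401 - 40) = 682*(-441) = -300762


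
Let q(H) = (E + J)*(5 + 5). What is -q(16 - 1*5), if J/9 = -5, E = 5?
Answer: 400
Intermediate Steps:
J = -45 (J = 9*(-5) = -45)
q(H) = -400 (q(H) = (5 - 45)*(5 + 5) = -40*10 = -400)
-q(16 - 1*5) = -1*(-400) = 400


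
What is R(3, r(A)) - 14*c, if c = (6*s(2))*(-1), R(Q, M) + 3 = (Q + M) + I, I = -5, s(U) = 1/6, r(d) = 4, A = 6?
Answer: 13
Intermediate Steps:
s(U) = ⅙
R(Q, M) = -8 + M + Q (R(Q, M) = -3 + ((Q + M) - 5) = -3 + ((M + Q) - 5) = -3 + (-5 + M + Q) = -8 + M + Q)
c = -1 (c = (6*(⅙))*(-1) = 1*(-1) = -1)
R(3, r(A)) - 14*c = (-8 + 4 + 3) - 14*(-1) = -1 + 14 = 13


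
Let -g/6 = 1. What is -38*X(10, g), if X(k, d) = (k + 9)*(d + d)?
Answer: 8664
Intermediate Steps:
g = -6 (g = -6*1 = -6)
X(k, d) = 2*d*(9 + k) (X(k, d) = (9 + k)*(2*d) = 2*d*(9 + k))
-38*X(10, g) = -76*(-6)*(9 + 10) = -76*(-6)*19 = -38*(-228) = 8664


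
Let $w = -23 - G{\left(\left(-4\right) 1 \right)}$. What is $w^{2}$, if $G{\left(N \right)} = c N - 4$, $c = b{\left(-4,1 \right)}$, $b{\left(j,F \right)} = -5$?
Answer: $1521$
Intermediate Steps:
$c = -5$
$G{\left(N \right)} = -4 - 5 N$ ($G{\left(N \right)} = - 5 N - 4 = -4 - 5 N$)
$w = -39$ ($w = -23 - \left(-4 - 5 \left(\left(-4\right) 1\right)\right) = -23 - \left(-4 - -20\right) = -23 - \left(-4 + 20\right) = -23 - 16 = -39$)
$w^{2} = \left(-39\right)^{2} = 1521$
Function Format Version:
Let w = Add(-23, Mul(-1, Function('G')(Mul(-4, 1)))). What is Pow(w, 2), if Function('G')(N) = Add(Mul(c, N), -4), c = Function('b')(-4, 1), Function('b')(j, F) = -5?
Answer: 1521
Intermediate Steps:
c = -5
Function('G')(N) = Add(-4, Mul(-5, N)) (Function('G')(N) = Add(Mul(-5, N), -4) = Add(-4, Mul(-5, N)))
w = -39 (w = Add(-23, Mul(-1, Add(-4, Mul(-5, Mul(-4, 1))))) = Add(-23, Mul(-1, Add(-4, Mul(-5, -4)))) = Add(-23, Mul(-1, Add(-4, 20))) = Add(-23, Mul(-1, 16)) = Add(-23, -16) = -39)
Pow(w, 2) = Pow(-39, 2) = 1521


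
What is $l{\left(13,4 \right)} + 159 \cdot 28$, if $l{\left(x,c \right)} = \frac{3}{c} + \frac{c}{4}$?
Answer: $\frac{17815}{4} \approx 4453.8$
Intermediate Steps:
$l{\left(x,c \right)} = \frac{3}{c} + \frac{c}{4}$ ($l{\left(x,c \right)} = \frac{3}{c} + c \frac{1}{4} = \frac{3}{c} + \frac{c}{4}$)
$l{\left(13,4 \right)} + 159 \cdot 28 = \left(\frac{3}{4} + \frac{1}{4} \cdot 4\right) + 159 \cdot 28 = \left(3 \cdot \frac{1}{4} + 1\right) + 4452 = \left(\frac{3}{4} + 1\right) + 4452 = \frac{7}{4} + 4452 = \frac{17815}{4}$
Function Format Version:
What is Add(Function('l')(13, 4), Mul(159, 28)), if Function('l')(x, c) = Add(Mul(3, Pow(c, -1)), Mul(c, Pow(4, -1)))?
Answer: Rational(17815, 4) ≈ 4453.8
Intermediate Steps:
Function('l')(x, c) = Add(Mul(3, Pow(c, -1)), Mul(Rational(1, 4), c)) (Function('l')(x, c) = Add(Mul(3, Pow(c, -1)), Mul(c, Rational(1, 4))) = Add(Mul(3, Pow(c, -1)), Mul(Rational(1, 4), c)))
Add(Function('l')(13, 4), Mul(159, 28)) = Add(Add(Mul(3, Pow(4, -1)), Mul(Rational(1, 4), 4)), Mul(159, 28)) = Add(Add(Mul(3, Rational(1, 4)), 1), 4452) = Add(Add(Rational(3, 4), 1), 4452) = Add(Rational(7, 4), 4452) = Rational(17815, 4)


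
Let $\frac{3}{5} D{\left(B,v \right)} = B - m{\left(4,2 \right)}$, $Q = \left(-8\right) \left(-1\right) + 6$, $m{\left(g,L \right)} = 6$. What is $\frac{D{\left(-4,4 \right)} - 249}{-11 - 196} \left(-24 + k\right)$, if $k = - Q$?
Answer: $- \frac{30286}{621} \approx -48.77$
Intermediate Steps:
$Q = 14$ ($Q = 8 + 6 = 14$)
$D{\left(B,v \right)} = -10 + \frac{5 B}{3}$ ($D{\left(B,v \right)} = \frac{5 \left(B - 6\right)}{3} = \frac{5 \left(-6 + B\right)}{3} = -10 + \frac{5 B}{3}$)
$k = -14$ ($k = \left(-1\right) 14 = -14$)
$\frac{D{\left(-4,4 \right)} - 249}{-11 - 196} \left(-24 + k\right) = \frac{\left(-10 + \frac{5}{3} \left(-4\right)\right) - 249}{-11 - 196} \left(-24 - 14\right) = \frac{\left(-10 - \frac{20}{3}\right) - 249}{-207} \left(-38\right) = \left(- \frac{50}{3} - 249\right) \left(- \frac{1}{207}\right) \left(-38\right) = \left(- \frac{797}{3}\right) \left(- \frac{1}{207}\right) \left(-38\right) = \frac{797}{621} \left(-38\right) = - \frac{30286}{621}$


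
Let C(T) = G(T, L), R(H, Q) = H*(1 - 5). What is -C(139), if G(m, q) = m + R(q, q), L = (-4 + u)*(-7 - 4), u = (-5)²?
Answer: -1063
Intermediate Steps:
u = 25
R(H, Q) = -4*H (R(H, Q) = H*(-4) = -4*H)
L = -231 (L = (-4 + 25)*(-7 - 4) = 21*(-11) = -231)
G(m, q) = m - 4*q
C(T) = 924 + T (C(T) = T - 4*(-231) = T + 924 = 924 + T)
-C(139) = -(924 + 139) = -1*1063 = -1063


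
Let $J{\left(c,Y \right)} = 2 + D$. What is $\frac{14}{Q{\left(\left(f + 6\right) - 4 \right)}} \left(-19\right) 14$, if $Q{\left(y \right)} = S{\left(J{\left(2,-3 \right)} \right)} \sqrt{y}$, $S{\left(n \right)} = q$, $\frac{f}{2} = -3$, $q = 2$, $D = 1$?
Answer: $931 i \approx 931.0 i$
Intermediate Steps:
$f = -6$ ($f = 2 \left(-3\right) = -6$)
$J{\left(c,Y \right)} = 3$ ($J{\left(c,Y \right)} = 2 + 1 = 3$)
$S{\left(n \right)} = 2$
$Q{\left(y \right)} = 2 \sqrt{y}$
$\frac{14}{Q{\left(\left(f + 6\right) - 4 \right)}} \left(-19\right) 14 = \frac{14}{2 \sqrt{\left(-6 + 6\right) - 4}} \left(-19\right) 14 = \frac{14}{2 \sqrt{0 - 4}} \left(-19\right) 14 = \frac{14}{2 \sqrt{-4}} \left(-19\right) 14 = \frac{14}{2 \cdot 2 i} \left(-19\right) 14 = \frac{14}{4 i} \left(-19\right) 14 = 14 \left(- \frac{i}{4}\right) \left(-19\right) 14 = - \frac{7 i}{2} \left(-19\right) 14 = \frac{133 i}{2} \cdot 14 = 931 i$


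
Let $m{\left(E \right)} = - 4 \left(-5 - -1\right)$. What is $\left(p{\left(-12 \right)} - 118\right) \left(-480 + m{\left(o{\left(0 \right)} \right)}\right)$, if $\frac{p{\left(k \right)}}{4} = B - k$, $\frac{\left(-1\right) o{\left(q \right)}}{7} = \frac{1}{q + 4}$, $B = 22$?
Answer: $-8352$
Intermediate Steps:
$o{\left(q \right)} = - \frac{7}{4 + q}$ ($o{\left(q \right)} = - \frac{7}{q + 4} = - \frac{7}{4 + q}$)
$m{\left(E \right)} = 16$ ($m{\left(E \right)} = - 4 \left(-5 + 1\right) = \left(-4\right) \left(-4\right) = 16$)
$p{\left(k \right)} = 88 - 4 k$ ($p{\left(k \right)} = 4 \left(22 - k\right) = 88 - 4 k$)
$\left(p{\left(-12 \right)} - 118\right) \left(-480 + m{\left(o{\left(0 \right)} \right)}\right) = \left(\left(88 - -48\right) - 118\right) \left(-480 + 16\right) = \left(\left(88 + 48\right) - 118\right) \left(-464\right) = \left(136 - 118\right) \left(-464\right) = 18 \left(-464\right) = -8352$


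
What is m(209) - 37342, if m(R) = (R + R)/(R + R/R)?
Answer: -3920701/105 ≈ -37340.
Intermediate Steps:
m(R) = 2*R/(1 + R) (m(R) = (2*R)/(R + 1) = (2*R)/(1 + R) = 2*R/(1 + R))
m(209) - 37342 = 2*209/(1 + 209) - 37342 = 2*209/210 - 37342 = 2*209*(1/210) - 37342 = 209/105 - 37342 = -3920701/105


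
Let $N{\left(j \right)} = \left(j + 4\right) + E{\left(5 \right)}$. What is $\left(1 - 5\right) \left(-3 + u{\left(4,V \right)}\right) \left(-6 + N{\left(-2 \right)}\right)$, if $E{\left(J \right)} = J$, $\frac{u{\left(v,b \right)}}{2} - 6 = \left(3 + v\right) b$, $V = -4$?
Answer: $188$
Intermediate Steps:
$u{\left(v,b \right)} = 12 + 2 b \left(3 + v\right)$ ($u{\left(v,b \right)} = 12 + 2 \left(3 + v\right) b = 12 + 2 b \left(3 + v\right)$)
$N{\left(j \right)} = 9 + j$ ($N{\left(j \right)} = \left(j + 4\right) + 5 = \left(4 + j\right) + 5 = 9 + j$)
$\left(1 - 5\right) \left(-3 + u{\left(4,V \right)}\right) \left(-6 + N{\left(-2 \right)}\right) = \left(1 - 5\right) \left(-3 + \left(12 + 6 \left(-4\right) + 2 \left(-4\right) 4\right)\right) \left(-6 + \left(9 - 2\right)\right) = - 4 \left(-3 - 44\right) \left(-6 + 7\right) = - 4 \left(-3 - 44\right) 1 = \left(-4\right) \left(-47\right) 1 = 188 \cdot 1 = 188$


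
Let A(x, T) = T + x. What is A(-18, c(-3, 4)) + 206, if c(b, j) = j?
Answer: 192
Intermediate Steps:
A(-18, c(-3, 4)) + 206 = (4 - 18) + 206 = -14 + 206 = 192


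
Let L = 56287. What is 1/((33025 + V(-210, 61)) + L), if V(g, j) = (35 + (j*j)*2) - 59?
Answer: 1/96730 ≈ 1.0338e-5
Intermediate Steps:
V(g, j) = -24 + 2*j**2 (V(g, j) = (35 + j**2*2) - 59 = (35 + 2*j**2) - 59 = -24 + 2*j**2)
1/((33025 + V(-210, 61)) + L) = 1/((33025 + (-24 + 2*61**2)) + 56287) = 1/((33025 + (-24 + 2*3721)) + 56287) = 1/((33025 + (-24 + 7442)) + 56287) = 1/((33025 + 7418) + 56287) = 1/(40443 + 56287) = 1/96730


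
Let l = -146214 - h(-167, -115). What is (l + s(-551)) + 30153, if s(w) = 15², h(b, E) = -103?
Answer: -115733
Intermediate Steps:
s(w) = 225
l = -146111 (l = -146214 - 1*(-103) = -146214 + 103 = -146111)
(l + s(-551)) + 30153 = (-146111 + 225) + 30153 = -145886 + 30153 = -115733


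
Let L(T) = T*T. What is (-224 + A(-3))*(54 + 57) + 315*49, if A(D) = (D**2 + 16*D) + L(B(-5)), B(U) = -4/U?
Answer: -342174/25 ≈ -13687.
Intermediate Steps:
L(T) = T**2
A(D) = 16/25 + D**2 + 16*D (A(D) = (D**2 + 16*D) + (-4/(-5))**2 = (D**2 + 16*D) + (-4*(-1/5))**2 = (D**2 + 16*D) + (4/5)**2 = (D**2 + 16*D) + 16/25 = 16/25 + D**2 + 16*D)
(-224 + A(-3))*(54 + 57) + 315*49 = (-224 + (16/25 + (-3)**2 + 16*(-3)))*(54 + 57) + 315*49 = (-224 + (16/25 + 9 - 48))*111 + 15435 = (-224 - 959/25)*111 + 15435 = -6559/25*111 + 15435 = -728049/25 + 15435 = -342174/25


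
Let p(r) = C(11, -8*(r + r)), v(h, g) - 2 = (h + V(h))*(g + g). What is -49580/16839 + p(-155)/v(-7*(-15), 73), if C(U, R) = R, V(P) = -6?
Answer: -84370970/30428073 ≈ -2.7728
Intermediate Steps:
v(h, g) = 2 + 2*g*(-6 + h) (v(h, g) = 2 + (h - 6)*(g + g) = 2 + (-6 + h)*(2*g) = 2 + 2*g*(-6 + h))
p(r) = -16*r (p(r) = -8*(r + r) = -16*r)
-49580/16839 + p(-155)/v(-7*(-15), 73) = -49580/16839 + (-16*(-155))/(2 - 12*73 + 2*73*(-7*(-15))) = -49580*1/16839 + 2480/(2 - 876 + 2*73*105) = -49580/16839 + 2480/(2 - 876 + 15330) = -49580/16839 + 2480/14456 = -49580/16839 + 2480*(1/14456) = -49580/16839 + 310/1807 = -84370970/30428073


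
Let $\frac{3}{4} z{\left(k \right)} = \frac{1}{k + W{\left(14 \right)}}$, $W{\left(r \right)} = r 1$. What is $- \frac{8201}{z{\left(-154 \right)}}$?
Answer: $861105$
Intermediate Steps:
$W{\left(r \right)} = r$
$z{\left(k \right)} = \frac{4}{3 \left(14 + k\right)}$ ($z{\left(k \right)} = \frac{4}{3 \left(k + 14\right)} = \frac{4}{3 \left(14 + k\right)}$)
$- \frac{8201}{z{\left(-154 \right)}} = - \frac{8201}{\frac{4}{3} \frac{1}{14 - 154}} = - \frac{8201}{\frac{4}{3} \frac{1}{-140}} = - \frac{8201}{\frac{4}{3} \left(- \frac{1}{140}\right)} = - \frac{8201}{- \frac{1}{105}} = - 8201 \left(-105\right) = \left(-1\right) \left(-861105\right) = 861105$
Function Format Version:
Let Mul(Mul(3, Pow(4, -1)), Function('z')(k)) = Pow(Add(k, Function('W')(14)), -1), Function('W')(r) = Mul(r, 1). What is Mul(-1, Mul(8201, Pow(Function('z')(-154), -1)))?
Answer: 861105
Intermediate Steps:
Function('W')(r) = r
Function('z')(k) = Mul(Rational(4, 3), Pow(Add(14, k), -1)) (Function('z')(k) = Mul(Rational(4, 3), Pow(Add(k, 14), -1)) = Mul(Rational(4, 3), Pow(Add(14, k), -1)))
Mul(-1, Mul(8201, Pow(Function('z')(-154), -1))) = Mul(-1, Mul(8201, Pow(Mul(Rational(4, 3), Pow(Add(14, -154), -1)), -1))) = Mul(-1, Mul(8201, Pow(Mul(Rational(4, 3), Pow(-140, -1)), -1))) = Mul(-1, Mul(8201, Pow(Mul(Rational(4, 3), Rational(-1, 140)), -1))) = Mul(-1, Mul(8201, Pow(Rational(-1, 105), -1))) = Mul(-1, Mul(8201, -105)) = Mul(-1, -861105) = 861105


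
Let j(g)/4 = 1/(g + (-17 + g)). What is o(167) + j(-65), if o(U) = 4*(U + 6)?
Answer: 101720/147 ≈ 691.97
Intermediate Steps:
o(U) = 24 + 4*U (o(U) = 4*(6 + U) = 24 + 4*U)
j(g) = 4/(-17 + 2*g) (j(g) = 4/(g + (-17 + g)) = 4/(-17 + 2*g))
o(167) + j(-65) = (24 + 4*167) + 4/(-17 + 2*(-65)) = (24 + 668) + 4/(-17 - 130) = 692 + 4/(-147) = 692 + 4*(-1/147) = 692 - 4/147 = 101720/147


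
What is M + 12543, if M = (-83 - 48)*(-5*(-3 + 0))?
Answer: 10578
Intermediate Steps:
M = -1965 (M = -(-655)*(-3) = -131*15 = -1965)
M + 12543 = -1965 + 12543 = 10578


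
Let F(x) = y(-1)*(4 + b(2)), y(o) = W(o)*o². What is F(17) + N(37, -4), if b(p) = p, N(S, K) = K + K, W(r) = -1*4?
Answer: -32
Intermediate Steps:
W(r) = -4
y(o) = -4*o²
N(S, K) = 2*K
F(x) = -24 (F(x) = (-4*(-1)²)*(4 + 2) = -4*1*6 = -4*6 = -24)
F(17) + N(37, -4) = -24 + 2*(-4) = -24 - 8 = -32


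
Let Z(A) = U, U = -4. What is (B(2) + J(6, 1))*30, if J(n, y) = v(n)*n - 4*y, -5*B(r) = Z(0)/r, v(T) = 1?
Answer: 72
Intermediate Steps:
Z(A) = -4
B(r) = 4/(5*r) (B(r) = -(-4)/(5*r) = 4/(5*r))
J(n, y) = n - 4*y (J(n, y) = 1*n - 4*y = n - 4*y)
(B(2) + J(6, 1))*30 = ((4/5)/2 + (6 - 4*1))*30 = ((4/5)*(1/2) + (6 - 4))*30 = (2/5 + 2)*30 = (12/5)*30 = 72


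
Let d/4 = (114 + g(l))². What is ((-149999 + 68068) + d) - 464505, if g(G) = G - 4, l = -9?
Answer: -505632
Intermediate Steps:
g(G) = -4 + G
d = 40804 (d = 4*(114 + (-4 - 9))² = 4*(114 - 13)² = 4*101² = 4*10201 = 40804)
((-149999 + 68068) + d) - 464505 = ((-149999 + 68068) + 40804) - 464505 = (-81931 + 40804) - 464505 = -41127 - 464505 = -505632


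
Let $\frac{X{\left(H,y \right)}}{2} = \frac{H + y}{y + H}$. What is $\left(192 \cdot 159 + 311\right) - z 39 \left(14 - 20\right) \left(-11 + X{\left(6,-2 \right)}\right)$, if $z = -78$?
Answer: $195107$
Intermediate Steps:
$X{\left(H,y \right)} = 2$ ($X{\left(H,y \right)} = 2 \frac{H + y}{y + H} = 2 \frac{H + y}{H + y} = 2 \cdot 1 = 2$)
$\left(192 \cdot 159 + 311\right) - z 39 \left(14 - 20\right) \left(-11 + X{\left(6,-2 \right)}\right) = \left(192 \cdot 159 + 311\right) - \left(-78\right) 39 \left(14 - 20\right) \left(-11 + 2\right) = \left(30528 + 311\right) - - 3042 \left(\left(-6\right) \left(-9\right)\right) = 30839 - \left(-3042\right) 54 = 30839 - -164268 = 30839 + 164268 = 195107$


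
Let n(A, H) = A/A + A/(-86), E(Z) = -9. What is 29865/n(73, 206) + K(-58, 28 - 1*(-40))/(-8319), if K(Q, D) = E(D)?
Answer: 7122145509/36049 ≈ 1.9757e+5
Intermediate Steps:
K(Q, D) = -9
n(A, H) = 1 - A/86 (n(A, H) = 1 + A*(-1/86) = 1 - A/86)
29865/n(73, 206) + K(-58, 28 - 1*(-40))/(-8319) = 29865/(1 - 1/86*73) - 9/(-8319) = 29865/(1 - 73/86) - 9*(-1/8319) = 29865/(13/86) + 3/2773 = 29865*(86/13) + 3/2773 = 2568390/13 + 3/2773 = 7122145509/36049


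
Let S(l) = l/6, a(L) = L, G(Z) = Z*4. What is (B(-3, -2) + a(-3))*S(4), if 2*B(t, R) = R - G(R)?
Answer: 0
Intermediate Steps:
G(Z) = 4*Z
S(l) = l/6 (S(l) = l*(1/6) = l/6)
B(t, R) = -3*R/2 (B(t, R) = (R - 4*R)/2 = (-3*R)/2 = -3*R/2)
(B(-3, -2) + a(-3))*S(4) = (-3/2*(-2) - 3)*((1/6)*4) = (3 - 3)*(2/3) = 0*(2/3) = 0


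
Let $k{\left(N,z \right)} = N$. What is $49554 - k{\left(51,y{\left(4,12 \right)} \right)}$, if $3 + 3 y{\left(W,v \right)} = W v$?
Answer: $49503$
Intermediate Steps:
$y{\left(W,v \right)} = -1 + \frac{W v}{3}$
$49554 - k{\left(51,y{\left(4,12 \right)} \right)} = 49554 - 51 = 49503$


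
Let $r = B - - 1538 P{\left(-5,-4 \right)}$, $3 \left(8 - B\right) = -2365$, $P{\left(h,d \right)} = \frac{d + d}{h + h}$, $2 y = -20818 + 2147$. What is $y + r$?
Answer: $- \frac{219263}{30} \approx -7308.8$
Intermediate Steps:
$y = - \frac{18671}{2}$ ($y = \frac{-20818 + 2147}{2} = \frac{1}{2} \left(-18671\right) = - \frac{18671}{2} \approx -9335.5$)
$P{\left(h,d \right)} = \frac{d}{h}$ ($P{\left(h,d \right)} = \frac{2 d}{2 h} = 2 d \frac{1}{2 h} = \frac{d}{h}$)
$B = \frac{2389}{3}$ ($B = 8 - - \frac{2365}{3} = 8 + \frac{2365}{3} = \frac{2389}{3} \approx 796.33$)
$r = \frac{30401}{15}$ ($r = \frac{2389}{3} - - 1538 \left(- \frac{4}{-5}\right) = \frac{2389}{3} - - 1538 \left(\left(-4\right) \left(- \frac{1}{5}\right)\right) = \frac{2389}{3} - \left(-1538\right) \frac{4}{5} = \frac{2389}{3} - - \frac{6152}{5} = \frac{2389}{3} + \frac{6152}{5} = \frac{30401}{15} \approx 2026.7$)
$y + r = - \frac{18671}{2} + \frac{30401}{15} = - \frac{219263}{30}$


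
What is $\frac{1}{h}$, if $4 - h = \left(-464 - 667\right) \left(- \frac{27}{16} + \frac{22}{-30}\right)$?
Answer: $- \frac{80}{218717} \approx -0.00036577$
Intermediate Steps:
$h = - \frac{218717}{80}$ ($h = 4 - \left(-464 - 667\right) \left(- \frac{27}{16} + \frac{22}{-30}\right) = 4 - - 1131 \left(\left(-27\right) \frac{1}{16} + 22 \left(- \frac{1}{30}\right)\right) = 4 - - 1131 \left(- \frac{27}{16} - \frac{11}{15}\right) = 4 - \left(-1131\right) \left(- \frac{581}{240}\right) = 4 - \frac{219037}{80} = - \frac{218717}{80} \approx -2734.0$)
$\frac{1}{h} = \frac{1}{- \frac{218717}{80}} = - \frac{80}{218717}$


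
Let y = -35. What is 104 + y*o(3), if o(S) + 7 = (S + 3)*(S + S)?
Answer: -911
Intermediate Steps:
o(S) = -7 + 2*S*(3 + S) (o(S) = -7 + (S + 3)*(S + S) = -7 + (3 + S)*(2*S) = -7 + 2*S*(3 + S))
104 + y*o(3) = 104 - 35*(-7 + 2*3² + 6*3) = 104 - 35*(-7 + 2*9 + 18) = 104 - 35*(-7 + 18 + 18) = 104 - 35*29 = 104 - 1015 = -911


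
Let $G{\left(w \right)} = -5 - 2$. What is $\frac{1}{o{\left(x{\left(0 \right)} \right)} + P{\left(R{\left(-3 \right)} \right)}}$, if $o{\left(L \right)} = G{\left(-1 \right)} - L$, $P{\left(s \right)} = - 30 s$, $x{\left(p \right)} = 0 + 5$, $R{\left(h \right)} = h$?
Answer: $\frac{1}{78} \approx 0.012821$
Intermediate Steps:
$G{\left(w \right)} = -7$
$x{\left(p \right)} = 5$
$o{\left(L \right)} = -7 - L$
$\frac{1}{o{\left(x{\left(0 \right)} \right)} + P{\left(R{\left(-3 \right)} \right)}} = \frac{1}{\left(-7 - 5\right) - -90} = \frac{1}{\left(-7 - 5\right) + 90} = \frac{1}{-12 + 90} = \frac{1}{78}$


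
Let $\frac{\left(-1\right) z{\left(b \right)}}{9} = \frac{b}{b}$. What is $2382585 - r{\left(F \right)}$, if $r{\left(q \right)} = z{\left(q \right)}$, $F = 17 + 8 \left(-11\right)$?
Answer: $2382594$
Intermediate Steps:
$F = -71$ ($F = 17 - 88 = -71$)
$z{\left(b \right)} = -9$ ($z{\left(b \right)} = - 9 \frac{b}{b} = \left(-9\right) 1 = -9$)
$r{\left(q \right)} = -9$
$2382585 - r{\left(F \right)} = 2382585 - -9 = 2382585 + 9 = 2382594$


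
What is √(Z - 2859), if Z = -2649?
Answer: 18*I*√17 ≈ 74.216*I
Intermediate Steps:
√(Z - 2859) = √(-2649 - 2859) = √(-5508) = 18*I*√17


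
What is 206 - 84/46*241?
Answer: -5384/23 ≈ -234.09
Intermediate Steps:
206 - 84/46*241 = 206 - 84*1/46*241 = 206 - 42/23*241 = 206 - 10122/23 = -5384/23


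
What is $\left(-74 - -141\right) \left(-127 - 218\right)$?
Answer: $-23115$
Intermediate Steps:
$\left(-74 - -141\right) \left(-127 - 218\right) = \left(-74 + 141\right) \left(-345\right) = 67 \left(-345\right) = -23115$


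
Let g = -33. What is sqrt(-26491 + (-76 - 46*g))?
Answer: I*sqrt(25049) ≈ 158.27*I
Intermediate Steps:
sqrt(-26491 + (-76 - 46*g)) = sqrt(-26491 + (-76 - 46*(-33))) = sqrt(-26491 + (-76 + 1518)) = sqrt(-26491 + 1442) = sqrt(-25049) = I*sqrt(25049)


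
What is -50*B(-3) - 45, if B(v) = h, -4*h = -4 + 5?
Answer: -65/2 ≈ -32.500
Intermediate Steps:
h = -¼ (h = -(-4 + 5)/4 = -¼*1 = -¼ ≈ -0.25000)
B(v) = -¼
-50*B(-3) - 45 = -50*(-¼) - 45 = 25/2 - 45 = -65/2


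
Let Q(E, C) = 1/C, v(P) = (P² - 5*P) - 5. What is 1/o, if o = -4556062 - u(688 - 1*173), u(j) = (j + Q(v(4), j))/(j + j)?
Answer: -265225/1208381676563 ≈ -2.1949e-7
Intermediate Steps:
v(P) = -5 + P² - 5*P
u(j) = (j + 1/j)/(2*j) (u(j) = (j + 1/j)/(j + j) = (j + 1/j)/((2*j)) = (j + 1/j)*(1/(2*j)) = (j + 1/j)/(2*j))
o = -1208381676563/265225 (o = -4556062 - (1 + (688 - 1*173)²)/(2*(688 - 1*173)²) = -4556062 - (1 + (688 - 173)²)/(2*(688 - 173)²) = -4556062 - (1 + 515²)/(2*515²) = -4556062 - (1 + 265225)/(2*265225) = -4556062 - 265226/(2*265225) = -4556062 - 1*132613/265225 = -4556062 - 132613/265225 = -1208381676563/265225 ≈ -4.5561e+6)
1/o = 1/(-1208381676563/265225) = -265225/1208381676563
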